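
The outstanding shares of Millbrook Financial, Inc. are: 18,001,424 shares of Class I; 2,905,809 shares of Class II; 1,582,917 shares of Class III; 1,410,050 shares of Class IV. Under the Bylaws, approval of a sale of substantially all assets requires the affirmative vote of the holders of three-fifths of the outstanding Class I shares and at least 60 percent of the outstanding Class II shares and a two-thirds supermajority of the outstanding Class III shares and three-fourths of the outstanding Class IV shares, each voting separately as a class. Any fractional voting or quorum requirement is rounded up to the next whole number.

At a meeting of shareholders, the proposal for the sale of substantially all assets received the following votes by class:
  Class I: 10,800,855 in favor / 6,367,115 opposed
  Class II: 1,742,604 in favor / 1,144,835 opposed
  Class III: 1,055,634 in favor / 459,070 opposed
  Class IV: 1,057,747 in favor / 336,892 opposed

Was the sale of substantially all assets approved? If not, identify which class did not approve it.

Class I: 3/5 of 18001424 = 10800854.40, rounded up to 10800855; 10,800,855 required, 10,800,855 in favor — approved.
Class II: 3/5 of 2905809 = 1743485.40, rounded up to 1743486; 1,743,486 required, 1,742,604 in favor — not approved.
Class III: 2/3 of 1582917 = 1055278; 1,055,278 required, 1,055,634 in favor — approved.
Class IV: 3/4 of 1410050 = 1057537.50, rounded up to 1057538; 1,057,538 required, 1,057,747 in favor — approved.

Not approved — the Class II shares did not give the required vote.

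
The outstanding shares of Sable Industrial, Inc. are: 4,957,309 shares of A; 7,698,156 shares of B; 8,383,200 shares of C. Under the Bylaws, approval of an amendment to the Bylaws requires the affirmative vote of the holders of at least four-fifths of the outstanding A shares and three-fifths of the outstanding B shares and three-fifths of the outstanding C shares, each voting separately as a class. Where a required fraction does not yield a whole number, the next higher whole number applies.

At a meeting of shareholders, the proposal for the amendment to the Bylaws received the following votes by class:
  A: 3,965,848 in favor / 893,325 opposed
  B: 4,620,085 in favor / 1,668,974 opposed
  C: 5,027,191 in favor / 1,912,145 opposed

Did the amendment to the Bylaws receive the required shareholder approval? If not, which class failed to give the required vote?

A: 4/5 of 4957309 = 3965847.20, rounded up to 3965848; 3,965,848 required, 3,965,848 in favor — approved.
B: 3/5 of 7698156 = 4618893.60, rounded up to 4618894; 4,618,894 required, 4,620,085 in favor — approved.
C: 3/5 of 8383200 = 5029920; 5,029,920 required, 5,027,191 in favor — not approved.

Not approved — the C shares did not give the required vote.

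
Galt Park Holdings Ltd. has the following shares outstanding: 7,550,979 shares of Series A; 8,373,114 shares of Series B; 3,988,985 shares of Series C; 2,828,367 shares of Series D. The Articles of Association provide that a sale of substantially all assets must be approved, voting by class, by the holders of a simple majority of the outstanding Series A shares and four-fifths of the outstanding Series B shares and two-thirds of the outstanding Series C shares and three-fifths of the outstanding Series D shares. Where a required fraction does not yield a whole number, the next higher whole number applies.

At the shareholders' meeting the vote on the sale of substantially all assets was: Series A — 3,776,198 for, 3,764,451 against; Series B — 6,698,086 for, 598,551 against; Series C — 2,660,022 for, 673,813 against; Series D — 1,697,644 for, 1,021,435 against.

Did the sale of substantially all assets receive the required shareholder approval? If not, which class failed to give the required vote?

Series A: a majority of 7550979 is 3775490; 3,775,490 required, 3,776,198 in favor — approved.
Series B: 4/5 of 8373114 = 6698491.20, rounded up to 6698492; 6,698,492 required, 6,698,086 in favor — not approved.
Series C: 2/3 of 3988985 = 2659323.33, rounded up to 2659324; 2,659,324 required, 2,660,022 in favor — approved.
Series D: 3/5 of 2828367 = 1697020.20, rounded up to 1697021; 1,697,021 required, 1,697,644 in favor — approved.

Not approved — the Series B shares did not give the required vote.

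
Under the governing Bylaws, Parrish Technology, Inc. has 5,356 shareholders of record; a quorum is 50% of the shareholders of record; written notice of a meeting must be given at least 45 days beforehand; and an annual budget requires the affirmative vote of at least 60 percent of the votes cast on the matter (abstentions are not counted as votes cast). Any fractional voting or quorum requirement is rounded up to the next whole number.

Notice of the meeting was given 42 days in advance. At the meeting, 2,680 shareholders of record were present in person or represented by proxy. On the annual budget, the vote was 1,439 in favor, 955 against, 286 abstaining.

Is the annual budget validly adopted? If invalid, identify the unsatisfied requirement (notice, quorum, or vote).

Invalid — notice requirement not satisfied.

Notice: 42 days given; 45 required. Not satisfied.
Quorum: 50% of 5,356 = 2,678; 2,680 present. Satisfied.
Vote: requires three-fifths of the votes cast (2,680 − 286 abstaining = 2,394); 3/5 of 2394 = 1436.40, rounded up to 1437, so 1,437 needed; 1,439 in favor. Satisfied.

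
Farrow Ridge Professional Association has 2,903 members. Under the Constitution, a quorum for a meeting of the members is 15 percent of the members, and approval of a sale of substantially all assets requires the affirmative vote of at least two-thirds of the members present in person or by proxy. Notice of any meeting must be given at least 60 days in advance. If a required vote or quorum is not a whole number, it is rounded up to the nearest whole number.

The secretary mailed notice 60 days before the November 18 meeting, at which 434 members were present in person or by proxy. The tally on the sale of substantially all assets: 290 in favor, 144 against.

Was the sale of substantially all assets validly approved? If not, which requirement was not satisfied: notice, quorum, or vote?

Notice: 60 days given; 60 required. Satisfied.
Quorum: 15% of 2,903 = 435.45, rounded up to 436; 434 present. Not satisfied.
Vote: requires two-thirds of those present (434); 2/3 of 434 = 289.33, rounded up to 290, so 290 needed; 290 in favor. Satisfied.

Invalid — quorum requirement not satisfied.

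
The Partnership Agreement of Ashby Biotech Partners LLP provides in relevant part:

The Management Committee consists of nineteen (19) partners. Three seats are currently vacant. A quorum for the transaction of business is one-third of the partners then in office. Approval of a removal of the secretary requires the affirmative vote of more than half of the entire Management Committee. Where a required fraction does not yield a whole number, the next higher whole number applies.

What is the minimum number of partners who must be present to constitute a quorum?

6

1/3 of 16 = 5.33, rounded up to 6.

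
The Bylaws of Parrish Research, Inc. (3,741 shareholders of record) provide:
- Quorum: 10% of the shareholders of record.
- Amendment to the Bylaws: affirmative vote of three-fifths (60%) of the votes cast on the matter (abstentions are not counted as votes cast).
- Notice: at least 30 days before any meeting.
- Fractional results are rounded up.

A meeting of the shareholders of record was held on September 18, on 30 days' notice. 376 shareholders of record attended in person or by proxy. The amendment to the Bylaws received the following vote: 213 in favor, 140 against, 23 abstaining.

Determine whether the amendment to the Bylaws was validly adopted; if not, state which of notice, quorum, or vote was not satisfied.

Notice: 30 days given; 30 required. Satisfied.
Quorum: 10% of 3,741 = 374.10, rounded up to 375; 376 present. Satisfied.
Vote: requires three-fifths of the votes cast (376 − 23 abstaining = 353); 3/5 of 353 = 211.80, rounded up to 212, so 212 needed; 213 in favor. Satisfied.

Valid — all requirements satisfied.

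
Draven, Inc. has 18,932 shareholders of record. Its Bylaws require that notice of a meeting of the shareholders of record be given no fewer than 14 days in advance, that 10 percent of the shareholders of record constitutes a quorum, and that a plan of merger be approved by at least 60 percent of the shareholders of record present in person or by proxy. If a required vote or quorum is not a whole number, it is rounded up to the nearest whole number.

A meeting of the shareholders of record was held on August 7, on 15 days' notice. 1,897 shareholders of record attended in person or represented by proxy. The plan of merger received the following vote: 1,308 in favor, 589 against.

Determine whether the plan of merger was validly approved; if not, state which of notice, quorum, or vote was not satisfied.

Valid — all requirements satisfied.

Notice: 15 days given; 14 required. Satisfied.
Quorum: 10% of 18,932 = 1,893.20, rounded up to 1,894; 1,897 present. Satisfied.
Vote: requires three-fifths of those present (1,897); 3/5 of 1897 = 1138.20, rounded up to 1139, so 1,139 needed; 1,308 in favor. Satisfied.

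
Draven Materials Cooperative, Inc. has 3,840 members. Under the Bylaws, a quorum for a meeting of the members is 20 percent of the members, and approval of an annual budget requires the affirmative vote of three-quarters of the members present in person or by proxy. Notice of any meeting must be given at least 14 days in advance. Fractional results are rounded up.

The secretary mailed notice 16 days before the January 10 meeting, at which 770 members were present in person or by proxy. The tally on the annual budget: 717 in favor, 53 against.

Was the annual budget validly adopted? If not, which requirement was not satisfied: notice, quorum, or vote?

Notice: 16 days given; 14 required. Satisfied.
Quorum: 20% of 3,840 = 768; 770 present. Satisfied.
Vote: requires three-fourths of those present (770); 3/4 of 770 = 577.50, rounded up to 578, so 578 needed; 717 in favor. Satisfied.

Valid — all requirements satisfied.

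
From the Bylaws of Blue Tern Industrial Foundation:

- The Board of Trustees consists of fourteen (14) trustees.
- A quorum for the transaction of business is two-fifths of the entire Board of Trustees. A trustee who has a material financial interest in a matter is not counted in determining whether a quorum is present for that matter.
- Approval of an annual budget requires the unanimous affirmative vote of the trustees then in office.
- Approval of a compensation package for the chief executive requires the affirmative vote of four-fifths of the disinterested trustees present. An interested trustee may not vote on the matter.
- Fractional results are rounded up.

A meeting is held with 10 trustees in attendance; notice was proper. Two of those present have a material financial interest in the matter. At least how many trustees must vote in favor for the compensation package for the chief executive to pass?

The compensation package for the chief executive requires four-fifths of the disinterested trustees present (10 − 2 = 8).
4/5 of 8 = 6.40, rounded up to 7.

7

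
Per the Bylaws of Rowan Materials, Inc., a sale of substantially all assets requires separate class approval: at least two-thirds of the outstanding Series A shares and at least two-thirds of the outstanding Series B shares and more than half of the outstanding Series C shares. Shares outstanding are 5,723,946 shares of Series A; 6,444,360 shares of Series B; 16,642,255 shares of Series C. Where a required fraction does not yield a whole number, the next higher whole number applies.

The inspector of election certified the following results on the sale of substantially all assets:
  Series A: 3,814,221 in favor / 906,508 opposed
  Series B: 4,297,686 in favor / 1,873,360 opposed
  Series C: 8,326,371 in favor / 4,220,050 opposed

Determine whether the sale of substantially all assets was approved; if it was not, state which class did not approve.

Series A: 2/3 of 5723946 = 3815964; 3,815,964 required, 3,814,221 in favor — not approved.
Series B: 2/3 of 6444360 = 4296240; 4,296,240 required, 4,297,686 in favor — approved.
Series C: a majority of 16642255 is 8321128; 8,321,128 required, 8,326,371 in favor — approved.

Not approved — the Series A shares did not give the required vote.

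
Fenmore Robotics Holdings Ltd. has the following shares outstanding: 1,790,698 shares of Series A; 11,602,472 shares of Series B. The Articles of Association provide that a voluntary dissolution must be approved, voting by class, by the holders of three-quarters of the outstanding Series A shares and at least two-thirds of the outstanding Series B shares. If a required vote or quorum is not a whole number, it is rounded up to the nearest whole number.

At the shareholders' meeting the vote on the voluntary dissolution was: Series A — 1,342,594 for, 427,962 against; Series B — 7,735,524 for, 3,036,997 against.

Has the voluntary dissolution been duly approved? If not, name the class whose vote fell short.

Not approved — the Series A shares did not give the required vote.

Series A: 3/4 of 1790698 = 1343023.50, rounded up to 1343024; 1,343,024 required, 1,342,594 in favor — not approved.
Series B: 2/3 of 11602472 = 7734981.33, rounded up to 7734982; 7,734,982 required, 7,735,524 in favor — approved.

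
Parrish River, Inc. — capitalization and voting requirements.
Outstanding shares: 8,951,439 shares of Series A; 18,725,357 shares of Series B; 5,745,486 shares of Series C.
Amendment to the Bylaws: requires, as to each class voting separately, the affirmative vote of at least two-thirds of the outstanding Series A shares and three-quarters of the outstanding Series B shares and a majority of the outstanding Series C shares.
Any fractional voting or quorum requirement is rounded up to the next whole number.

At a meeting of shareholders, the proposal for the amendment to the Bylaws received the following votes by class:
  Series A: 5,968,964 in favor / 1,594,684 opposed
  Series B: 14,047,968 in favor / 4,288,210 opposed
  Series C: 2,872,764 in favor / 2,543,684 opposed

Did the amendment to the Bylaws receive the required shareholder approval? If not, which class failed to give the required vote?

Series A: 2/3 of 8951439 = 5967626; 5,967,626 required, 5,968,964 in favor — approved.
Series B: 3/4 of 18725357 = 14044017.75, rounded up to 14044018; 14,044,018 required, 14,047,968 in favor — approved.
Series C: a majority of 5745486 is 2872744; 2,872,744 required, 2,872,764 in favor — approved.

Approved — every class gave the required vote.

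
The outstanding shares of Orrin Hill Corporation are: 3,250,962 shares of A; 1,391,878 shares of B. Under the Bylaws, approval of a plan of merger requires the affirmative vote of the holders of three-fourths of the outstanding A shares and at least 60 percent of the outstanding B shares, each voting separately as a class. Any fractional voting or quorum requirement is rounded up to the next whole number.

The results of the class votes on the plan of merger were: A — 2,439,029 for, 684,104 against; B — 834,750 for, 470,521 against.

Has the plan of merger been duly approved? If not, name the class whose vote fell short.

Not approved — the B shares did not give the required vote.

A: 3/4 of 3250962 = 2438221.50, rounded up to 2438222; 2,438,222 required, 2,439,029 in favor — approved.
B: 3/5 of 1391878 = 835126.80, rounded up to 835127; 835,127 required, 834,750 in favor — not approved.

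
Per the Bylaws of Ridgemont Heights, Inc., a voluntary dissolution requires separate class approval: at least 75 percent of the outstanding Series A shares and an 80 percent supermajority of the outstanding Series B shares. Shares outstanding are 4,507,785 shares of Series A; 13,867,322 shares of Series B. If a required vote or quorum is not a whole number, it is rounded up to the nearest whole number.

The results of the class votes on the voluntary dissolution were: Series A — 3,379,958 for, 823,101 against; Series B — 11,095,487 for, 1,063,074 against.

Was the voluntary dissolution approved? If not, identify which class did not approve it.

Series A: 3/4 of 4507785 = 3380838.75, rounded up to 3380839; 3,380,839 required, 3,379,958 in favor — not approved.
Series B: 4/5 of 13867322 = 11093857.60, rounded up to 11093858; 11,093,858 required, 11,095,487 in favor — approved.

Not approved — the Series A shares did not give the required vote.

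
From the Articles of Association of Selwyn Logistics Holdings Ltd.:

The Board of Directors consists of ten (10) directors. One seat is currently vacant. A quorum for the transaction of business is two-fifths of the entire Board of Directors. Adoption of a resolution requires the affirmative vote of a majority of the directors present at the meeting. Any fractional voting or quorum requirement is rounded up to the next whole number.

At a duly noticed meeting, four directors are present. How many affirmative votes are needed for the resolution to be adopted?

3

The resolution requires a majority of the directors present (4).
A majority of 4 is 3.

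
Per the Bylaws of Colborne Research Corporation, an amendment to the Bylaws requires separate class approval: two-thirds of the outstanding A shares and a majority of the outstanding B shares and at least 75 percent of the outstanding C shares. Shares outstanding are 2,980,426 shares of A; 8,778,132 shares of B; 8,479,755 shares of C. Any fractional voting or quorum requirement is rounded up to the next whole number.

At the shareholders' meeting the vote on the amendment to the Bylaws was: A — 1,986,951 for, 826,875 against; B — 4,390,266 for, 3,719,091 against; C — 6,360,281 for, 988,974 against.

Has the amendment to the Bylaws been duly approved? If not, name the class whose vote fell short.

Approved — every class gave the required vote.

A: 2/3 of 2980426 = 1986950.67, rounded up to 1986951; 1,986,951 required, 1,986,951 in favor — approved.
B: a majority of 8778132 is 4389067; 4,389,067 required, 4,390,266 in favor — approved.
C: 3/4 of 8479755 = 6359816.25, rounded up to 6359817; 6,359,817 required, 6,360,281 in favor — approved.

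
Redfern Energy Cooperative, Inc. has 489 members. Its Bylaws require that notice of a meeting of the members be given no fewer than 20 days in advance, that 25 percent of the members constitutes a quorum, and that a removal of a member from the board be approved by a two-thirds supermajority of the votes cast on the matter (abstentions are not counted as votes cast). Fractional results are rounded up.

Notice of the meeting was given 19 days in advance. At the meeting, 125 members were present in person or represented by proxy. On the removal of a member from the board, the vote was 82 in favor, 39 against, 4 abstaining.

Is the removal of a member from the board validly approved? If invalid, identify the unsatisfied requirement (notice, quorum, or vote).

Invalid — notice requirement not satisfied.

Notice: 19 days given; 20 required. Not satisfied.
Quorum: 25% of 489 = 122.25, rounded up to 123; 125 present. Satisfied.
Vote: requires two-thirds of the votes cast (125 − 4 abstaining = 121); 2/3 of 121 = 80.67, rounded up to 81, so 81 needed; 82 in favor. Satisfied.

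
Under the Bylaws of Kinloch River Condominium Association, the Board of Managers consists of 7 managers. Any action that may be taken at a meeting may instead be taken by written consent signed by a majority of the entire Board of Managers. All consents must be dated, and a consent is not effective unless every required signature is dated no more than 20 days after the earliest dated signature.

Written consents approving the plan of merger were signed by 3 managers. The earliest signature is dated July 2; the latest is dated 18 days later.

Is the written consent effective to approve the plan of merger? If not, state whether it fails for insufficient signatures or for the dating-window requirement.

Not effective — insufficient signatures.

Signatures required: a majority of 7 — a majority of 7 is 4, so 4 needed; 3 signed. Insufficient.
Dating window: the latest signature is 18 days after the earliest; the limit is 20 days. Within the window.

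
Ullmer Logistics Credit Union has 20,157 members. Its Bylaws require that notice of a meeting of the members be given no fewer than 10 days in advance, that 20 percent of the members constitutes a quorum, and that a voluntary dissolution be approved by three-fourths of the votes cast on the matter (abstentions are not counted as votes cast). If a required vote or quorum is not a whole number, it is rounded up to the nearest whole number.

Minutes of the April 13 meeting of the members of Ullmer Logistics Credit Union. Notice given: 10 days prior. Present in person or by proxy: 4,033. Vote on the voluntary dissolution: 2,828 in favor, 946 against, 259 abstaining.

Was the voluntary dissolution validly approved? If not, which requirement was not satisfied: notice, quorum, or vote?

Notice: 10 days given; 10 required. Satisfied.
Quorum: 20% of 20,157 = 4,031.40, rounded up to 4,032; 4,033 present. Satisfied.
Vote: requires three-fourths of the votes cast (4,033 − 259 abstaining = 3,774); 3/4 of 3774 = 2830.50, rounded up to 2831, so 2,831 needed; 2,828 in favor. Not satisfied.

Invalid — vote requirement not satisfied.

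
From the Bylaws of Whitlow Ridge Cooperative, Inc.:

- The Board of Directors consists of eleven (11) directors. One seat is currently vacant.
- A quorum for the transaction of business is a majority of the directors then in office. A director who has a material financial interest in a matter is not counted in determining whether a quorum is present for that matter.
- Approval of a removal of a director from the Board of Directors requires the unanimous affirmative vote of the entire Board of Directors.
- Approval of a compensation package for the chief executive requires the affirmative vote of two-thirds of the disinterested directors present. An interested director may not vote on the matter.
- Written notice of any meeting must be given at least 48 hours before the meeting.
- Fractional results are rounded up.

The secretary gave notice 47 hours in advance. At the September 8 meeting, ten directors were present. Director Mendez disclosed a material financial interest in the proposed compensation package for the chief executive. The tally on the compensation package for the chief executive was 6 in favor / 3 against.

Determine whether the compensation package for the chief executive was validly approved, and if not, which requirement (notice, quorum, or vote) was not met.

Notice: 47 hours given; 48 required (47 < 48). Not satisfied.
Quorum: 10 present, but the 1 interested director does not count, leaving 9. Quorum is 6. Satisfied.
Vote: the compensation package for the chief executive requires two-thirds of the disinterested directors present (10 − 1 = 9). 2/3 of 9 = 6, so 6 affirmative votes are needed; 6 voted in favor. Satisfied.

Invalid — notice requirement not satisfied.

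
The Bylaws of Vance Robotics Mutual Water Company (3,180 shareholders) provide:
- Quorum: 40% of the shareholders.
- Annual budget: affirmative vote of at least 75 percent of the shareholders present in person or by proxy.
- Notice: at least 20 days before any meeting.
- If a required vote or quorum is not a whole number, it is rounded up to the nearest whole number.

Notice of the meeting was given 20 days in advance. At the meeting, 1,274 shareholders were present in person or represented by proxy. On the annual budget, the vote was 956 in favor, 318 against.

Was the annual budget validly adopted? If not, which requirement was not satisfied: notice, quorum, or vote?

Valid — all requirements satisfied.

Notice: 20 days given; 20 required. Satisfied.
Quorum: 40% of 3,180 = 1,272; 1,274 present. Satisfied.
Vote: requires three-fourths of those present (1,274); 3/4 of 1274 = 955.50, rounded up to 956, so 956 needed; 956 in favor. Satisfied.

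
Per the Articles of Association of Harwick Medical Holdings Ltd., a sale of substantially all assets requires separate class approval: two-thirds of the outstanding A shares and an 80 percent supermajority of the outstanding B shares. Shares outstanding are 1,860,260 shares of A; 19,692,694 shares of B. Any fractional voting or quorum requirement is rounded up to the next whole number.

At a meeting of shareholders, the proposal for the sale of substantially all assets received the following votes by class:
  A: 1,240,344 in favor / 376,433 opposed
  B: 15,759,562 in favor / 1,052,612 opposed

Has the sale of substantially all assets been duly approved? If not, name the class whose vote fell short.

A: 2/3 of 1860260 = 1240173.33, rounded up to 1240174; 1,240,174 required, 1,240,344 in favor — approved.
B: 4/5 of 19692694 = 15754155.20, rounded up to 15754156; 15,754,156 required, 15,759,562 in favor — approved.

Approved — every class gave the required vote.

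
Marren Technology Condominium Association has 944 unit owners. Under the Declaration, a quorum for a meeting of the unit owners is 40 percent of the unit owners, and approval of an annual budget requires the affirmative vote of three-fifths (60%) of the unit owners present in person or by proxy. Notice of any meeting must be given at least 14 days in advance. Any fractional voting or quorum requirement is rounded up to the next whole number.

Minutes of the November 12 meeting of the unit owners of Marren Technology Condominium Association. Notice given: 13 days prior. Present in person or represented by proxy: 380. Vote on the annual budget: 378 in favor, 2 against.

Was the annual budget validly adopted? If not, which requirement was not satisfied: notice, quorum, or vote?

Notice: 13 days given; 14 required. Not satisfied.
Quorum: 40% of 944 = 377.60, rounded up to 378; 380 present. Satisfied.
Vote: requires three-fifths of those present (380); 3/5 of 380 = 228, so 228 needed; 378 in favor. Satisfied.

Invalid — notice requirement not satisfied.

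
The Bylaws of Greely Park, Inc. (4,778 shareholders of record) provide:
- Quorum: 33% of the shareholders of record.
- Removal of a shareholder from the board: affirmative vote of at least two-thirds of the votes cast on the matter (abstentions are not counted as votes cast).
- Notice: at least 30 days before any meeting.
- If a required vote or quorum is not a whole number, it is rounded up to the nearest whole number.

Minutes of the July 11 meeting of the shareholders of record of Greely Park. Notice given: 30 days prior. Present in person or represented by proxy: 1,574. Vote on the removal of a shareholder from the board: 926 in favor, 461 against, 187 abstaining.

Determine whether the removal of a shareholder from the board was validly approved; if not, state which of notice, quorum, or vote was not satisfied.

Notice: 30 days given; 30 required. Satisfied.
Quorum: 33% of 4,778 = 1,576.74, rounded up to 1,577; 1,574 present. Not satisfied.
Vote: requires two-thirds of the votes cast (1,574 − 187 abstaining = 1,387); 2/3 of 1387 = 924.67, rounded up to 925, so 925 needed; 926 in favor. Satisfied.

Invalid — quorum requirement not satisfied.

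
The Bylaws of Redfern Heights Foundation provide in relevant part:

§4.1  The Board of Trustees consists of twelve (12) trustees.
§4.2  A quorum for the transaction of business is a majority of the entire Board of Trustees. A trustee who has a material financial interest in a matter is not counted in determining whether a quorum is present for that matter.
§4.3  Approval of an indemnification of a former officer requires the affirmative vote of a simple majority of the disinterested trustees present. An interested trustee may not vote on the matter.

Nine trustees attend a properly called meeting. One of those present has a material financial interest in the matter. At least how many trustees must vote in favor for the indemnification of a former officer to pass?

5

The indemnification of a former officer requires a majority of the disinterested trustees present (9 − 1 = 8).
A majority of 8 is 5.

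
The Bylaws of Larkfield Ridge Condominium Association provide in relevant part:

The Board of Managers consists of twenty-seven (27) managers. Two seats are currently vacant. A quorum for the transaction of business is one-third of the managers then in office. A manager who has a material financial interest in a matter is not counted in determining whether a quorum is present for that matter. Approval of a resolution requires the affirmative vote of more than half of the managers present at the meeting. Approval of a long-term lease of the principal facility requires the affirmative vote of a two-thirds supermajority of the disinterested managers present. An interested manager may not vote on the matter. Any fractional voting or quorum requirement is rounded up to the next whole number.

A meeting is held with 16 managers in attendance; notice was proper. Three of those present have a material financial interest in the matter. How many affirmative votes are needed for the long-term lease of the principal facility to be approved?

The long-term lease of the principal facility requires two-thirds of the disinterested managers present (16 − 3 = 13).
2/3 of 13 = 8.67, rounded up to 9.

9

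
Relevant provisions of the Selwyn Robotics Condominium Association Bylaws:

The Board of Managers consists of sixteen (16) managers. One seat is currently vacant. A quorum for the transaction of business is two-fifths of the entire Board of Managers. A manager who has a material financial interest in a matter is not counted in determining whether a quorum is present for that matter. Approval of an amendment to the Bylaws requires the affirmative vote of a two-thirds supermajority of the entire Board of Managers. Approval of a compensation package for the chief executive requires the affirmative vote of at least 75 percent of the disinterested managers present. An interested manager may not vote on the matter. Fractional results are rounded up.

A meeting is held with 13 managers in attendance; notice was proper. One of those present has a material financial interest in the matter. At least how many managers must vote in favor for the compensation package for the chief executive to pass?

9

The compensation package for the chief executive requires three-fourths of the disinterested managers present (13 − 1 = 12).
3/4 of 12 = 9.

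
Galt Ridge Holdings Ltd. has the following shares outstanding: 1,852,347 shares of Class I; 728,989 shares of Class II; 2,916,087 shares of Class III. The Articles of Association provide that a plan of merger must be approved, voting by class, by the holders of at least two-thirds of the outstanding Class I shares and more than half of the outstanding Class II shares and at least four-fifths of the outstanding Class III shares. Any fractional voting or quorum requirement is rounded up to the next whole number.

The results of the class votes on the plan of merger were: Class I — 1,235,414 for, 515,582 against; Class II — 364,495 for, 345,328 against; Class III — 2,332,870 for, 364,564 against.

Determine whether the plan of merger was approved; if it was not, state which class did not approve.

Approved — every class gave the required vote.

Class I: 2/3 of 1852347 = 1234898; 1,234,898 required, 1,235,414 in favor — approved.
Class II: a majority of 728989 is 364495; 364,495 required, 364,495 in favor — approved.
Class III: 4/5 of 2916087 = 2332869.60, rounded up to 2332870; 2,332,870 required, 2,332,870 in favor — approved.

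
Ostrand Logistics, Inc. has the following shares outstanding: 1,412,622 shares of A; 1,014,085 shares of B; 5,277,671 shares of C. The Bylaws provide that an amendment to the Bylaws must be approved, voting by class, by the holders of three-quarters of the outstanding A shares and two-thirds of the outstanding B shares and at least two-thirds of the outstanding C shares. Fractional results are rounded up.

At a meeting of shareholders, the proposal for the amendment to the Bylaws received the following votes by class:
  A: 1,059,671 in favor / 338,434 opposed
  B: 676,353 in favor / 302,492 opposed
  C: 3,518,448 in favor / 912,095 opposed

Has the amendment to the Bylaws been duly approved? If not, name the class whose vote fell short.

Approved — every class gave the required vote.

A: 3/4 of 1412622 = 1059466.50, rounded up to 1059467; 1,059,467 required, 1,059,671 in favor — approved.
B: 2/3 of 1014085 = 676056.67, rounded up to 676057; 676,057 required, 676,353 in favor — approved.
C: 2/3 of 5277671 = 3518447.33, rounded up to 3518448; 3,518,448 required, 3,518,448 in favor — approved.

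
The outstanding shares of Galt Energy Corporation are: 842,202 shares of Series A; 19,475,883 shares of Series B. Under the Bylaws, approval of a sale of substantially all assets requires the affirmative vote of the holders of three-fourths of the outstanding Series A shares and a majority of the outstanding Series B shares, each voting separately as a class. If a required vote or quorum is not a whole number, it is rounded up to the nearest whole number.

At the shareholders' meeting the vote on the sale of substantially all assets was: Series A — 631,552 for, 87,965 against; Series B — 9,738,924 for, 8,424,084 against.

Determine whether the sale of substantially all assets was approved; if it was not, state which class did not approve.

Series A: 3/4 of 842202 = 631651.50, rounded up to 631652; 631,652 required, 631,552 in favor — not approved.
Series B: a majority of 19475883 is 9737942; 9,737,942 required, 9,738,924 in favor — approved.

Not approved — the Series A shares did not give the required vote.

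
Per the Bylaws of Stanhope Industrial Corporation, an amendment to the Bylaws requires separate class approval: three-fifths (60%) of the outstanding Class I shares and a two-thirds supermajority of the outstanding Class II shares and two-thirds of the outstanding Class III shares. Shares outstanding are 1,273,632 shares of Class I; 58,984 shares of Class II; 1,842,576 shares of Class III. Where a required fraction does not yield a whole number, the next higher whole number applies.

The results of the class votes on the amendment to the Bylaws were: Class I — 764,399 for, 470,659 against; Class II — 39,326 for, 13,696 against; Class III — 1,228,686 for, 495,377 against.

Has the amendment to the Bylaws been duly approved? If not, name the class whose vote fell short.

Class I: 3/5 of 1273632 = 764179.20, rounded up to 764180; 764,180 required, 764,399 in favor — approved.
Class II: 2/3 of 58984 = 39322.67, rounded up to 39323; 39,323 required, 39,326 in favor — approved.
Class III: 2/3 of 1842576 = 1228384; 1,228,384 required, 1,228,686 in favor — approved.

Approved — every class gave the required vote.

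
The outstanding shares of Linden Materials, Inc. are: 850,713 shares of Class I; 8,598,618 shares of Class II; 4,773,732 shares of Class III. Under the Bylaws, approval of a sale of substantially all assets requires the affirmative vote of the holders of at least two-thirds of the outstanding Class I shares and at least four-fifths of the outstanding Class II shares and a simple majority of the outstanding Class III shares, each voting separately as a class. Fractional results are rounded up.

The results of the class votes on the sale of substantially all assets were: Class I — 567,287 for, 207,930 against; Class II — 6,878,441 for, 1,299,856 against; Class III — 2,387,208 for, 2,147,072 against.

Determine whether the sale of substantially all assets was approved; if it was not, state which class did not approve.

Not approved — the Class II shares did not give the required vote.

Class I: 2/3 of 850713 = 567142; 567,142 required, 567,287 in favor — approved.
Class II: 4/5 of 8598618 = 6878894.40, rounded up to 6878895; 6,878,895 required, 6,878,441 in favor — not approved.
Class III: a majority of 4773732 is 2386867; 2,386,867 required, 2,387,208 in favor — approved.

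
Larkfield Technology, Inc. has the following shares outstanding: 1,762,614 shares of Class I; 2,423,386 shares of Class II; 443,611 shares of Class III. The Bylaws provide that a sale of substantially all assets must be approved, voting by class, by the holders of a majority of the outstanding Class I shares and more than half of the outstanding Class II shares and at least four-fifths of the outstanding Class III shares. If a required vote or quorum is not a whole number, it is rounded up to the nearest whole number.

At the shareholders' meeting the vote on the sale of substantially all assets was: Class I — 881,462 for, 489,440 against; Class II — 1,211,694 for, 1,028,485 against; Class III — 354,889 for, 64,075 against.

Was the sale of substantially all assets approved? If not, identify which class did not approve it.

Approved — every class gave the required vote.

Class I: a majority of 1762614 is 881308; 881,308 required, 881,462 in favor — approved.
Class II: a majority of 2423386 is 1211694; 1,211,694 required, 1,211,694 in favor — approved.
Class III: 4/5 of 443611 = 354888.80, rounded up to 354889; 354,889 required, 354,889 in favor — approved.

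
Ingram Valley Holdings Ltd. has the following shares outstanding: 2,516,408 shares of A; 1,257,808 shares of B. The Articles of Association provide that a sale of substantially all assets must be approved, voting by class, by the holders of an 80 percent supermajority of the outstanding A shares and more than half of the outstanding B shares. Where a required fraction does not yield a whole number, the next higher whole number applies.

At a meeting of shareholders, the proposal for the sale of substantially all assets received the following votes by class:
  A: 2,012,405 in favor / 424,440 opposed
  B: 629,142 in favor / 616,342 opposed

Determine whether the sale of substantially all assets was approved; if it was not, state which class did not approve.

Not approved — the A shares did not give the required vote.

A: 4/5 of 2516408 = 2013126.40, rounded up to 2013127; 2,013,127 required, 2,012,405 in favor — not approved.
B: a majority of 1257808 is 628905; 628,905 required, 629,142 in favor — approved.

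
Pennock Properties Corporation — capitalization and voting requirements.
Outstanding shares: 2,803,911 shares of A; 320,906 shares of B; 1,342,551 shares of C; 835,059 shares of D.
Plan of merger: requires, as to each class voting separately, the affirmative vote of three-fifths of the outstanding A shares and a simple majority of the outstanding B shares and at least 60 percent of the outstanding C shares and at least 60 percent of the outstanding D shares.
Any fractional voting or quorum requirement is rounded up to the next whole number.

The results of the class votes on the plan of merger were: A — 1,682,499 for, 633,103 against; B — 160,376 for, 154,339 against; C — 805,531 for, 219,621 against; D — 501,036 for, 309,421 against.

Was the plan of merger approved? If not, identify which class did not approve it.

A: 3/5 of 2803911 = 1682346.60, rounded up to 1682347; 1,682,347 required, 1,682,499 in favor — approved.
B: a majority of 320906 is 160454; 160,454 required, 160,376 in favor — not approved.
C: 3/5 of 1342551 = 805530.60, rounded up to 805531; 805,531 required, 805,531 in favor — approved.
D: 3/5 of 835059 = 501035.40, rounded up to 501036; 501,036 required, 501,036 in favor — approved.

Not approved — the B shares did not give the required vote.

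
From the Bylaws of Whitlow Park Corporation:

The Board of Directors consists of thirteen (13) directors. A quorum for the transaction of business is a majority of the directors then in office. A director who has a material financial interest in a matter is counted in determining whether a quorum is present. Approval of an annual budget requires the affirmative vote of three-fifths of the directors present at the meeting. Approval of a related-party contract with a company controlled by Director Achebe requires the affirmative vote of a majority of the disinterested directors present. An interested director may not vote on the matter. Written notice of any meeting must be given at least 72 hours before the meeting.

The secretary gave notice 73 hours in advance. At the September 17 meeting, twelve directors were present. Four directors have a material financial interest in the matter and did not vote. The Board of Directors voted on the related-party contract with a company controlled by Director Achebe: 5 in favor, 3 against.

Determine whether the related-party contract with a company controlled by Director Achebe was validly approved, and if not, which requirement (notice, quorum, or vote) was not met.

Notice: 73 hours given; 72 required (73 ≥ 72). Satisfied.
Quorum: 12 present (interested directors count toward quorum); quorum is 7. Satisfied.
Vote: the related-party contract with a company controlled by Director Achebe requires a majority of the disinterested directors present (12 − 4 = 8). A majority of 8 is 5, so 5 affirmative votes are needed; 5 voted in favor. Satisfied.

Valid — all requirements satisfied.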